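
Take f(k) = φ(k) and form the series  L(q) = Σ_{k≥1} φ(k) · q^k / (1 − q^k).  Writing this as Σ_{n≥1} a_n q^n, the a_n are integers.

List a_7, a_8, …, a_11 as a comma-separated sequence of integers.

q^7  k|7↦φ(k): 1:1 7:6  a_7=7
q^8  k|8↦φ(k): 1:1 2:1 4:2 8:4  a_8=8
d|9:{9,3,1}  Σφ=6+2+1=9
q^10  k|10↦φ(k): 1:1 2:1 5:4 10:4  a_10=10
d|11:{1,11}  Σφ=1+10=11

7, 8, 9, 10, 11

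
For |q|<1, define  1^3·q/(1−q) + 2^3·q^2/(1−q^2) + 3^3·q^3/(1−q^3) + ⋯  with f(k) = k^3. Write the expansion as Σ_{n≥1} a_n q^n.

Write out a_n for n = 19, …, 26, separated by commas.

d|19:{1,19}  Σf=1+6859=6860
d|20:{20,10,5,4,2,1}  Σf=8000+1000+125+64+8+1=9198
q^21  k|21↦f(k): 1:1 3:27 7:343 21:9261  a_21=9632
[q^22] f(1)=1,f(2)=8,f(11)=1331,f(22)=10648 ⇒ 11988
q^23  k|23↦f(k): 1:1 23:12167  a_23=12168
[q^24] f(1)=1,f(2)=8,f(3)=27,f(4)=64,f(6)=216,f(8)=512,f(12)=1728,f(24)=13824 ⇒ 16380
n=25: 25·1 5·5 1·25  f→[15625+125+1]=15751
q^26  k|26↦f(k): 26:17576 13:2197 2:8 1:1  a_26=19782

6860, 9198, 9632, 11988, 12168, 16380, 15751, 19782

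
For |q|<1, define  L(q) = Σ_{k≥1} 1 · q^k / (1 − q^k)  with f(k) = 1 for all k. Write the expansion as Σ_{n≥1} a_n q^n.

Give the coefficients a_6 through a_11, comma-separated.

4, 2, 4, 3, 4, 2

d|6:{1,2,3,6}  Σf=1+1+1+1=4
q^7  k|7↦f(k): 7:1 1:1  a_7=2
[q^8] f(8)=1,f(4)=1,f(2)=1,f(1)=1 ⇒ 4
[q^9] f(1)=1,f(3)=1,f(9)=1 ⇒ 3
d|10:{1,2,5,10}  Σf=1+1+1+1=4
q^11  k|11↦f(k): 11:1 1:1  a_11=2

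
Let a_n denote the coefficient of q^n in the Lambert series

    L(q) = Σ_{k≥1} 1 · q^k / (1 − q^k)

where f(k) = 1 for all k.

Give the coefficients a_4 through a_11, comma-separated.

3, 2, 4, 2, 4, 3, 4, 2

d|4:{1,2,4}  Σf=1+1+1=3
q^5  k|5↦f(k): 5:1 1:1  a_5=2
[q^6] f(1)=1,f(2)=1,f(3)=1,f(6)=1 ⇒ 4
[q^7] f(1)=1,f(7)=1 ⇒ 2
n=8: 8·1 4·2 2·4 1·8  f→[1+1+1+1]=4
n=9: 9·1 3·3 1·9  f→[1+1+1]=3
d|10:{1,2,5,10}  Σf=1+1+1+1=4
[q^11] f(11)=1,f(1)=1 ⇒ 2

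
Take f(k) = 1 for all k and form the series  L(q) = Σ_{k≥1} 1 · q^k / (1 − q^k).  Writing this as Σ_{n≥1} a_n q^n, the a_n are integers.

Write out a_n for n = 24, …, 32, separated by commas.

[q^24] f(24)=1,f(12)=1,f(8)=1,f(6)=1,f(4)=1,f(3)=1,f(2)=1,f(1)=1 ⇒ 8
n=25: 25·1 5·5 1·25  f→[1+1+1]=3
n=26: 1·26 2·13 13·2 26·1  f→[1+1+1+1]=4
q^27  k|27↦f(k): 27:1 9:1 3:1 1:1  a_27=4
d|28:{1,2,4,7,14,28}  Σf=1+1+1+1+1+1=6
q^29  k|29↦f(k): 1:1 29:1  a_29=2
q^30  k|30↦f(k): 30:1 15:1 10:1 6:1 5:1 3:1 2:1 1:1  a_30=8
[q^31] f(31)=1,f(1)=1 ⇒ 2
d|32:{1,2,4,8,16,32}  Σf=1+1+1+1+1+1=6

8, 3, 4, 4, 6, 2, 8, 2, 6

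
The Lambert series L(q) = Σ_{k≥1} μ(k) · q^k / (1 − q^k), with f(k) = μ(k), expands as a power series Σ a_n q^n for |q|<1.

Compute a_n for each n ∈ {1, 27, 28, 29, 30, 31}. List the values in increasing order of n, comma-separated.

1, 0, 0, 0, 0, 0

n=1: 1·1  μ→[1]=1
q^27  k|27↦μ(k): 27:0 9:0 3:-1 1:1  a_27=0
n=28: 28·1 14·2 7·4 4·7 2·14 1·28  μ→[0+1+(-1)+0+(-1)+1]=0
q^29  k|29↦μ(k): 29:-1 1:1  a_29=0
[q^30] μ(30)=-1,μ(15)=1,μ(10)=1,μ(6)=1,μ(5)=-1,μ(3)=-1,μ(2)=-1,μ(1)=1 ⇒ 0
n=31: 1·31 31·1  μ→[1+(-1)]=0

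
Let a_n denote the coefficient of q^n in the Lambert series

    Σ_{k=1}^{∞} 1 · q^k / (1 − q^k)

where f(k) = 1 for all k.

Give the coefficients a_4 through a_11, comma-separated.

q^4  k|4↦f(k): 1:1 2:1 4:1  a_4=3
n=5: 5·1 1·5  f→[1+1]=2
n=6: 1·6 2·3 3·2 6·1  f→[1+1+1+1]=4
n=7: 7·1 1·7  f→[1+1]=2
[q^8] f(1)=1,f(2)=1,f(4)=1,f(8)=1 ⇒ 4
q^9  k|9↦f(k): 9:1 3:1 1:1  a_9=3
n=10: 1·10 2·5 5·2 10·1  f→[1+1+1+1]=4
n=11: 1·11 11·1  f→[1+1]=2

3, 2, 4, 2, 4, 3, 4, 2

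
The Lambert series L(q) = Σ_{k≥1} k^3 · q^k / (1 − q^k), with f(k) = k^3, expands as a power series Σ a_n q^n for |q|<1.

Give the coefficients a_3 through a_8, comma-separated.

28, 73, 126, 252, 344, 585

d|3:{3,1}  Σf=27+1=28
q^4  k|4↦f(k): 4:64 2:8 1:1  a_4=73
n=5: 5·1 1·5  f→[125+1]=126
d|6:{1,2,3,6}  Σf=1+8+27+216=252
q^7  k|7↦f(k): 7:343 1:1  a_7=344
d|8:{1,2,4,8}  Σf=1+8+64+512=585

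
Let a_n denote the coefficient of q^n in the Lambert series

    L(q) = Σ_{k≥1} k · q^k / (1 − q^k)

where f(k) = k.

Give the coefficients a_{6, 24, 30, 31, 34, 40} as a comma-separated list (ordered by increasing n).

d|6:{1,2,3,6}  Σf=1+2+3+6=12
[q^24] f(1)=1,f(2)=2,f(3)=3,f(4)=4,f(6)=6,f(8)=8,f(12)=12,f(24)=24 ⇒ 60
q^30  k|30↦f(k): 30:30 15:15 10:10 6:6 5:5 3:3 2:2 1:1  a_30=72
q^31  k|31↦f(k): 31:31 1:1  a_31=32
[q^34] f(34)=34,f(17)=17,f(2)=2,f(1)=1 ⇒ 54
q^40  k|40↦f(k): 1:1 2:2 4:4 5:5 8:8 10:10 20:20 40:40  a_40=90

12, 60, 72, 32, 54, 90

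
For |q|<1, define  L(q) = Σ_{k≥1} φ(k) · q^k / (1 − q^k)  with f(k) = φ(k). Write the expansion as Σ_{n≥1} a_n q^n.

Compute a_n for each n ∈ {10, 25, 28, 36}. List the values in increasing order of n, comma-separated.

[q^10] φ(1)=1,φ(2)=1,φ(5)=4,φ(10)=4 ⇒ 10
d|25:{25,5,1}  Σφ=20+4+1=25
d|28:{28,14,7,4,2,1}  Σφ=12+6+6+2+1+1=28
q^36  k|36↦φ(k): 1:1 2:1 3:2 4:2 6:2 9:6 12:4 18:6 36:12  a_36=36

10, 25, 28, 36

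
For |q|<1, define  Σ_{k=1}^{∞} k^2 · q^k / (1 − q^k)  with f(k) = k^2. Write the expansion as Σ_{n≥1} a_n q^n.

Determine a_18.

a_18 = 455

n=18: 1·18 2·9 3·6 6·3 9·2 18·1  f→[1+4+9+36+81+324]=455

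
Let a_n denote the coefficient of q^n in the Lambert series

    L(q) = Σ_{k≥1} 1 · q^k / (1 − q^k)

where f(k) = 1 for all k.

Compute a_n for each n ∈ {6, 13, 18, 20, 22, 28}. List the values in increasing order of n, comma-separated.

[q^6] f(6)=1,f(3)=1,f(2)=1,f(1)=1 ⇒ 4
[q^13] f(1)=1,f(13)=1 ⇒ 2
n=18: 18·1 9·2 6·3 3·6 2·9 1·18  f→[1+1+1+1+1+1]=6
n=20: 1·20 2·10 4·5 5·4 10·2 20·1  f→[1+1+1+1+1+1]=6
q^22  k|22↦f(k): 1:1 2:1 11:1 22:1  a_22=4
d|28:{28,14,7,4,2,1}  Σf=1+1+1+1+1+1=6

4, 2, 6, 6, 4, 6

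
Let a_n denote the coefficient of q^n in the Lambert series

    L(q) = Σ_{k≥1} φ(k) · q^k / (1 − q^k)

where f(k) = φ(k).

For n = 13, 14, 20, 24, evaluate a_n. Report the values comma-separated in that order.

n=13: 13·1 1·13  φ→[12+1]=13
q^14  k|14↦φ(k): 1:1 2:1 7:6 14:6  a_14=14
d|20:{20,10,5,4,2,1}  Σφ=8+4+4+2+1+1=20
[q^24] φ(1)=1,φ(2)=1,φ(3)=2,φ(4)=2,φ(6)=2,φ(8)=4,φ(12)=4,φ(24)=8 ⇒ 24

13, 14, 20, 24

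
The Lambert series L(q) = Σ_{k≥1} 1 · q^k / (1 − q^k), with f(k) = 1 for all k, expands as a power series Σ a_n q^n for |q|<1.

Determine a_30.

a_30 = 8

n=30: 1·30 2·15 3·10 5·6 6·5 10·3 15·2 30·1  f→[1+1+1+1+1+1+1+1]=8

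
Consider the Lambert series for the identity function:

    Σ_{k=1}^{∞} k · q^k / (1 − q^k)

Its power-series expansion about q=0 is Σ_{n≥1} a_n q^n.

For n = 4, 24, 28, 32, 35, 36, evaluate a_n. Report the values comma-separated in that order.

7, 60, 56, 63, 48, 91

n=4: 1·4 2·2 4·1  f→[1+2+4]=7
q^24  k|24↦f(k): 1:1 2:2 3:3 4:4 6:6 8:8 12:12 24:24  a_24=60
n=28: 28·1 14·2 7·4 4·7 2·14 1·28  f→[28+14+7+4+2+1]=56
q^32  k|32↦f(k): 1:1 2:2 4:4 8:8 16:16 32:32  a_32=63
n=35: 35·1 7·5 5·7 1·35  f→[35+7+5+1]=48
[q^36] f(1)=1,f(2)=2,f(3)=3,f(4)=4,f(6)=6,f(9)=9,f(12)=12,f(18)=18,f(36)=36 ⇒ 91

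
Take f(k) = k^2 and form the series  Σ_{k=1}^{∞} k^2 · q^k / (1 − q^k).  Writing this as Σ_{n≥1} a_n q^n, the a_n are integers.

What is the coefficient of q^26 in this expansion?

a_26 = 850

q^26  k|26↦f(k): 1:1 2:4 13:169 26:676  a_26=850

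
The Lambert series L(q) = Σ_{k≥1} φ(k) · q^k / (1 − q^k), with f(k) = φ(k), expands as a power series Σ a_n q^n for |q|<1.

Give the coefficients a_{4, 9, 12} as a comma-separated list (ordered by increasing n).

d|4:{1,2,4}  Σφ=1+1+2=4
n=9: 9·1 3·3 1·9  φ→[6+2+1]=9
q^12  k|12↦φ(k): 1:1 2:1 3:2 4:2 6:2 12:4  a_12=12

4, 9, 12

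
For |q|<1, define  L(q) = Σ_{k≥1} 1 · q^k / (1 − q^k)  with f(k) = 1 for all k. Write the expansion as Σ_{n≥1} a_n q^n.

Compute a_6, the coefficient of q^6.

[q^6] f(1)=1,f(2)=1,f(3)=1,f(6)=1 ⇒ 4

a_6 = 4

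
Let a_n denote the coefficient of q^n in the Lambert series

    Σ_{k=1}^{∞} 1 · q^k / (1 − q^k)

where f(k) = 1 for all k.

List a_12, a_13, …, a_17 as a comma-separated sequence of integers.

n=12: 1·12 2·6 3·4 4·3 6·2 12·1  f→[1+1+1+1+1+1]=6
n=13: 13·1 1·13  f→[1+1]=2
q^14  k|14↦f(k): 14:1 7:1 2:1 1:1  a_14=4
d|15:{15,5,3,1}  Σf=1+1+1+1=4
[q^16] f(1)=1,f(2)=1,f(4)=1,f(8)=1,f(16)=1 ⇒ 5
d|17:{17,1}  Σf=1+1=2

6, 2, 4, 4, 5, 2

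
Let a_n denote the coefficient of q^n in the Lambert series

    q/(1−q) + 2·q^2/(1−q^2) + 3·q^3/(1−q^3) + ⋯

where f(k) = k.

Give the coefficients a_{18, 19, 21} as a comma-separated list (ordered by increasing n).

39, 20, 32

q^18  k|18↦f(k): 18:18 9:9 6:6 3:3 2:2 1:1  a_18=39
q^19  k|19↦f(k): 1:1 19:19  a_19=20
n=21: 1·21 3·7 7·3 21·1  f→[1+3+7+21]=32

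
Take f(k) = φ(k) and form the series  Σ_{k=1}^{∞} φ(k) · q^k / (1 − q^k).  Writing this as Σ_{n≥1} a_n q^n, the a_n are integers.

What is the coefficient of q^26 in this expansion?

n=26: 26·1 13·2 2·13 1·26  φ→[12+12+1+1]=26

a_26 = 26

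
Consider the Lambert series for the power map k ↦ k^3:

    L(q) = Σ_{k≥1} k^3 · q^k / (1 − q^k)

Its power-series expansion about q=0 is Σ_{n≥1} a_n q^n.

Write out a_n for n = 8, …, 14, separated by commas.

585, 757, 1134, 1332, 2044, 2198, 3096

d|8:{8,4,2,1}  Σf=512+64+8+1=585
d|9:{9,3,1}  Σf=729+27+1=757
d|10:{10,5,2,1}  Σf=1000+125+8+1=1134
d|11:{11,1}  Σf=1331+1=1332
q^12  k|12↦f(k): 1:1 2:8 3:27 4:64 6:216 12:1728  a_12=2044
n=13: 13·1 1·13  f→[2197+1]=2198
[q^14] f(1)=1,f(2)=8,f(7)=343,f(14)=2744 ⇒ 3096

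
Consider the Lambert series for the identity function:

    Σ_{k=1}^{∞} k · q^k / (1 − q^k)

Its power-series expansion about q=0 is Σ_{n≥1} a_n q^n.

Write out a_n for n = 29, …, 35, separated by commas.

30, 72, 32, 63, 48, 54, 48

d|29:{1,29}  Σf=1+29=30
d|30:{30,15,10,6,5,3,2,1}  Σf=30+15+10+6+5+3+2+1=72
n=31: 1·31 31·1  f→[1+31]=32
d|32:{1,2,4,8,16,32}  Σf=1+2+4+8+16+32=63
[q^33] f(1)=1,f(3)=3,f(11)=11,f(33)=33 ⇒ 48
q^34  k|34↦f(k): 34:34 17:17 2:2 1:1  a_34=54
n=35: 1·35 5·7 7·5 35·1  f→[1+5+7+35]=48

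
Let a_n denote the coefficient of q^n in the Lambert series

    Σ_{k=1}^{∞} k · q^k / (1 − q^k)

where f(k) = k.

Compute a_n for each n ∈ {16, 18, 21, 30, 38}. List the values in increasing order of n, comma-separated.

31, 39, 32, 72, 60

q^16  k|16↦f(k): 16:16 8:8 4:4 2:2 1:1  a_16=31
n=18: 18·1 9·2 6·3 3·6 2·9 1·18  f→[18+9+6+3+2+1]=39
q^21  k|21↦f(k): 21:21 7:7 3:3 1:1  a_21=32
d|30:{1,2,3,5,6,10,15,30}  Σf=1+2+3+5+6+10+15+30=72
q^38  k|38↦f(k): 38:38 19:19 2:2 1:1  a_38=60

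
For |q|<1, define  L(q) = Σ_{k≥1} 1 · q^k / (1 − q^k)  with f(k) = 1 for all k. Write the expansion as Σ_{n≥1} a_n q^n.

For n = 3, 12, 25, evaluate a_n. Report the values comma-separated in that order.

[q^3] f(3)=1,f(1)=1 ⇒ 2
n=12: 1·12 2·6 3·4 4·3 6·2 12·1  f→[1+1+1+1+1+1]=6
q^25  k|25↦f(k): 25:1 5:1 1:1  a_25=3

2, 6, 3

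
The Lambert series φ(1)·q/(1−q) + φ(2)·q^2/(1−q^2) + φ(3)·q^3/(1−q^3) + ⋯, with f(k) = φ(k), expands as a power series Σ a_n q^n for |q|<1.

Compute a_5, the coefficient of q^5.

[q^5] φ(5)=4,φ(1)=1 ⇒ 5

a_5 = 5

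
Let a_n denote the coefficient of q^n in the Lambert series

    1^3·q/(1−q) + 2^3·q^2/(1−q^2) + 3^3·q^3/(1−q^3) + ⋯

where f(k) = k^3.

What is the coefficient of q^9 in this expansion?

[q^9] f(1)=1,f(3)=27,f(9)=729 ⇒ 757

a_9 = 757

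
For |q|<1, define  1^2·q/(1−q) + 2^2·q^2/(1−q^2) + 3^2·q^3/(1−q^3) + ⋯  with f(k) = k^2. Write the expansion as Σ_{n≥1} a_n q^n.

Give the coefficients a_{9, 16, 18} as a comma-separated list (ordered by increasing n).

n=9: 9·1 3·3 1·9  f→[81+9+1]=91
[q^16] f(1)=1,f(2)=4,f(4)=16,f(8)=64,f(16)=256 ⇒ 341
q^18  k|18↦f(k): 1:1 2:4 3:9 6:36 9:81 18:324  a_18=455

91, 341, 455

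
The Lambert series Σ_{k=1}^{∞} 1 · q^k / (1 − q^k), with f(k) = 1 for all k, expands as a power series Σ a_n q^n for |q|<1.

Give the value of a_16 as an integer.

a_16 = 5

q^16  k|16↦f(k): 16:1 8:1 4:1 2:1 1:1  a_16=5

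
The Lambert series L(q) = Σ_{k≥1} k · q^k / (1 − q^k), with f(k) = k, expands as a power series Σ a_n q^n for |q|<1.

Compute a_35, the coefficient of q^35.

d|35:{35,7,5,1}  Σf=35+7+5+1=48

a_35 = 48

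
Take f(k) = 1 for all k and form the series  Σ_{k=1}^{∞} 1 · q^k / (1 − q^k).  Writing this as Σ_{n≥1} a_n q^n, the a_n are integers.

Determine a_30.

n=30: 30·1 15·2 10·3 6·5 5·6 3·10 2·15 1·30  f→[1+1+1+1+1+1+1+1]=8

a_30 = 8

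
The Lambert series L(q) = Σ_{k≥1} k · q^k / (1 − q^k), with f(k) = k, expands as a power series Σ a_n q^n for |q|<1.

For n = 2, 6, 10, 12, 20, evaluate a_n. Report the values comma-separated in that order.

q^2  k|2↦f(k): 1:1 2:2  a_2=3
q^6  k|6↦f(k): 6:6 3:3 2:2 1:1  a_6=12
q^10  k|10↦f(k): 1:1 2:2 5:5 10:10  a_10=18
d|12:{1,2,3,4,6,12}  Σf=1+2+3+4+6+12=28
q^20  k|20↦f(k): 20:20 10:10 5:5 4:4 2:2 1:1  a_20=42

3, 12, 18, 28, 42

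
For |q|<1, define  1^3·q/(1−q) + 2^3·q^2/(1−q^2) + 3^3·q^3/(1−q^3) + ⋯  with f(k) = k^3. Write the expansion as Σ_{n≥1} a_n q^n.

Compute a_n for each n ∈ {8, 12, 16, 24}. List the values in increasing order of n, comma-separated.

q^8  k|8↦f(k): 8:512 4:64 2:8 1:1  a_8=585
n=12: 12·1 6·2 4·3 3·4 2·6 1·12  f→[1728+216+64+27+8+1]=2044
[q^16] f(16)=4096,f(8)=512,f(4)=64,f(2)=8,f(1)=1 ⇒ 4681
q^24  k|24↦f(k): 1:1 2:8 3:27 4:64 6:216 8:512 12:1728 24:13824  a_24=16380

585, 2044, 4681, 16380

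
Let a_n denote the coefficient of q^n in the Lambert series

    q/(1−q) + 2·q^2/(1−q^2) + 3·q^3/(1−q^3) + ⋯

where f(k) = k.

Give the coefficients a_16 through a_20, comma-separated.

31, 18, 39, 20, 42

n=16: 1·16 2·8 4·4 8·2 16·1  f→[1+2+4+8+16]=31
n=17: 17·1 1·17  f→[17+1]=18
[q^18] f(1)=1,f(2)=2,f(3)=3,f(6)=6,f(9)=9,f(18)=18 ⇒ 39
[q^19] f(19)=19,f(1)=1 ⇒ 20
d|20:{20,10,5,4,2,1}  Σf=20+10+5+4+2+1=42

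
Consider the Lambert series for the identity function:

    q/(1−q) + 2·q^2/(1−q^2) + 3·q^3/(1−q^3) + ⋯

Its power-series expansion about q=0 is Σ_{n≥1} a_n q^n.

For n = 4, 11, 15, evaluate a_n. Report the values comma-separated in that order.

7, 12, 24

q^4  k|4↦f(k): 1:1 2:2 4:4  a_4=7
q^11  k|11↦f(k): 11:11 1:1  a_11=12
[q^15] f(1)=1,f(3)=3,f(5)=5,f(15)=15 ⇒ 24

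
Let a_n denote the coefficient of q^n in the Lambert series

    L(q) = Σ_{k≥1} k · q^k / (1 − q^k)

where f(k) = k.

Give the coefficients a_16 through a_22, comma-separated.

[q^16] f(1)=1,f(2)=2,f(4)=4,f(8)=8,f(16)=16 ⇒ 31
n=17: 17·1 1·17  f→[17+1]=18
q^18  k|18↦f(k): 1:1 2:2 3:3 6:6 9:9 18:18  a_18=39
[q^19] f(1)=1,f(19)=19 ⇒ 20
n=20: 20·1 10·2 5·4 4·5 2·10 1·20  f→[20+10+5+4+2+1]=42
[q^21] f(21)=21,f(7)=7,f(3)=3,f(1)=1 ⇒ 32
[q^22] f(22)=22,f(11)=11,f(2)=2,f(1)=1 ⇒ 36

31, 18, 39, 20, 42, 32, 36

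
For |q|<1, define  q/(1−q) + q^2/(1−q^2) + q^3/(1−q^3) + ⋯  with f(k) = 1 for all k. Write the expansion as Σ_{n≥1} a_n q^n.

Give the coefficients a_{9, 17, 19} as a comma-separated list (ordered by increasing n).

3, 2, 2

n=9: 9·1 3·3 1·9  f→[1+1+1]=3
[q^17] f(17)=1,f(1)=1 ⇒ 2
n=19: 19·1 1·19  f→[1+1]=2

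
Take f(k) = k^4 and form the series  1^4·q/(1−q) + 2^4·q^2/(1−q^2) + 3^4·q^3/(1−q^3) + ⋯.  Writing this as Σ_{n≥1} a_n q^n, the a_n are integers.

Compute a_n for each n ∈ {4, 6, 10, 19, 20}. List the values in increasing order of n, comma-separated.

273, 1394, 10642, 130322, 170898

q^4  k|4↦f(k): 4:256 2:16 1:1  a_4=273
d|6:{6,3,2,1}  Σf=1296+81+16+1=1394
[q^10] f(10)=10000,f(5)=625,f(2)=16,f(1)=1 ⇒ 10642
q^19  k|19↦f(k): 1:1 19:130321  a_19=130322
q^20  k|20↦f(k): 20:160000 10:10000 5:625 4:256 2:16 1:1  a_20=170898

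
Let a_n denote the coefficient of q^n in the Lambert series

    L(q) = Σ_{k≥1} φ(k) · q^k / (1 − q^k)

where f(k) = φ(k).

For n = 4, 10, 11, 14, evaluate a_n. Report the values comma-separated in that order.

q^4  k|4↦φ(k): 1:1 2:1 4:2  a_4=4
[q^10] φ(10)=4,φ(5)=4,φ(2)=1,φ(1)=1 ⇒ 10
n=11: 11·1 1·11  φ→[10+1]=11
q^14  k|14↦φ(k): 1:1 2:1 7:6 14:6  a_14=14

4, 10, 11, 14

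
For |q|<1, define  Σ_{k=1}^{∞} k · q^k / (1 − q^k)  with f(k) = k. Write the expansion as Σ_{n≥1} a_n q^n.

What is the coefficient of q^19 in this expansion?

a_19 = 20

q^19  k|19↦f(k): 19:19 1:1  a_19=20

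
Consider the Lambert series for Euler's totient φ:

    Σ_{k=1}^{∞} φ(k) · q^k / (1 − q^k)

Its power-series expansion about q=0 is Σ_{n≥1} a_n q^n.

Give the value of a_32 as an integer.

d|32:{1,2,4,8,16,32}  Σφ=1+1+2+4+8+16=32

a_32 = 32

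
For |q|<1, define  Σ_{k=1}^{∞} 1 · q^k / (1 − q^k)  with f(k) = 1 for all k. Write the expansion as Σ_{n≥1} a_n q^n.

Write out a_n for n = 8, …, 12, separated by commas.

d|8:{8,4,2,1}  Σf=1+1+1+1=4
q^9  k|9↦f(k): 9:1 3:1 1:1  a_9=3
d|10:{1,2,5,10}  Σf=1+1+1+1=4
n=11: 1·11 11·1  f→[1+1]=2
[q^12] f(12)=1,f(6)=1,f(4)=1,f(3)=1,f(2)=1,f(1)=1 ⇒ 6

4, 3, 4, 2, 6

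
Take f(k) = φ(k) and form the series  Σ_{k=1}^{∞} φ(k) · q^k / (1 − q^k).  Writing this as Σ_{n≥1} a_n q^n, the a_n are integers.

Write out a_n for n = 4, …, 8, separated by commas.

n=4: 1·4 2·2 4·1  φ→[1+1+2]=4
[q^5] φ(5)=4,φ(1)=1 ⇒ 5
n=6: 1·6 2·3 3·2 6·1  φ→[1+1+2+2]=6
d|7:{7,1}  Σφ=6+1=7
n=8: 8·1 4·2 2·4 1·8  φ→[4+2+1+1]=8

4, 5, 6, 7, 8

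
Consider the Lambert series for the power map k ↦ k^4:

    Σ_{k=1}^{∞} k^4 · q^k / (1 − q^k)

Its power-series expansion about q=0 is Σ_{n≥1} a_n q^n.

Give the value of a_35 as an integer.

a_35 = 1503652

[q^35] f(35)=1500625,f(7)=2401,f(5)=625,f(1)=1 ⇒ 1503652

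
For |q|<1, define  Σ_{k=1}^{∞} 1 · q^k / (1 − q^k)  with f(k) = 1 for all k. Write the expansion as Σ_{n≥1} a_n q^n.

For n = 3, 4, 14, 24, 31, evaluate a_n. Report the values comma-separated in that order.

2, 3, 4, 8, 2

[q^3] f(1)=1,f(3)=1 ⇒ 2
n=4: 1·4 2·2 4·1  f→[1+1+1]=3
n=14: 14·1 7·2 2·7 1·14  f→[1+1+1+1]=4
[q^24] f(1)=1,f(2)=1,f(3)=1,f(4)=1,f(6)=1,f(8)=1,f(12)=1,f(24)=1 ⇒ 8
q^31  k|31↦f(k): 31:1 1:1  a_31=2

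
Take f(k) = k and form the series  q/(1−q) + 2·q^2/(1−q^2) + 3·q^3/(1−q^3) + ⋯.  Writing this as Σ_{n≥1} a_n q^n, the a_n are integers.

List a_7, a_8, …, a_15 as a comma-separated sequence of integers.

q^7  k|7↦f(k): 1:1 7:7  a_7=8
n=8: 1·8 2·4 4·2 8·1  f→[1+2+4+8]=15
q^9  k|9↦f(k): 1:1 3:3 9:9  a_9=13
d|10:{10,5,2,1}  Σf=10+5+2+1=18
q^11  k|11↦f(k): 11:11 1:1  a_11=12
q^12  k|12↦f(k): 12:12 6:6 4:4 3:3 2:2 1:1  a_12=28
q^13  k|13↦f(k): 1:1 13:13  a_13=14
[q^14] f(14)=14,f(7)=7,f(2)=2,f(1)=1 ⇒ 24
[q^15] f(15)=15,f(5)=5,f(3)=3,f(1)=1 ⇒ 24

8, 15, 13, 18, 12, 28, 14, 24, 24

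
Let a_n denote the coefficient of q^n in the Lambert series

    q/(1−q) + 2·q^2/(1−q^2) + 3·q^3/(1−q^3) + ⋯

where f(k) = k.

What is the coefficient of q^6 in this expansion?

a_6 = 12

d|6:{6,3,2,1}  Σf=6+3+2+1=12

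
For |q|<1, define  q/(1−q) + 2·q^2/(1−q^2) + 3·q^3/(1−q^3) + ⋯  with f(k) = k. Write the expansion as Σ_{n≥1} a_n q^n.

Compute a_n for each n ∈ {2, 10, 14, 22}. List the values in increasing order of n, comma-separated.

3, 18, 24, 36

d|2:{1,2}  Σf=1+2=3
d|10:{1,2,5,10}  Σf=1+2+5+10=18
d|14:{14,7,2,1}  Σf=14+7+2+1=24
d|22:{1,2,11,22}  Σf=1+2+11+22=36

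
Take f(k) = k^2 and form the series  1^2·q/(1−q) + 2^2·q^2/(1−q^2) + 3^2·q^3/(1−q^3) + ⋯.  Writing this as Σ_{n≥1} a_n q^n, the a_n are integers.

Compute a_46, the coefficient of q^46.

a_46 = 2650

q^46  k|46↦f(k): 1:1 2:4 23:529 46:2116  a_46=2650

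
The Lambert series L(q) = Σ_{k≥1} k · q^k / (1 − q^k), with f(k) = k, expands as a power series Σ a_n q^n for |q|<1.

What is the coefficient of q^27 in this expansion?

n=27: 1·27 3·9 9·3 27·1  f→[1+3+9+27]=40

a_27 = 40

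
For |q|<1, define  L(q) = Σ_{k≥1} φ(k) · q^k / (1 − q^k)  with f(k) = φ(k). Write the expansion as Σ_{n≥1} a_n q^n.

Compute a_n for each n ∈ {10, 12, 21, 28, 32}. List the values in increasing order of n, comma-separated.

[q^10] φ(1)=1,φ(2)=1,φ(5)=4,φ(10)=4 ⇒ 10
q^12  k|12↦φ(k): 1:1 2:1 3:2 4:2 6:2 12:4  a_12=12
n=21: 1·21 3·7 7·3 21·1  φ→[1+2+6+12]=21
d|28:{28,14,7,4,2,1}  Σφ=12+6+6+2+1+1=28
n=32: 1·32 2·16 4·8 8·4 16·2 32·1  φ→[1+1+2+4+8+16]=32

10, 12, 21, 28, 32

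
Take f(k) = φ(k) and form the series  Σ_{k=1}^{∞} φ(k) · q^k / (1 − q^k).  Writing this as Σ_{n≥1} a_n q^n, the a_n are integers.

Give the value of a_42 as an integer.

d|42:{42,21,14,7,6,3,2,1}  Σφ=12+12+6+6+2+2+1+1=42

a_42 = 42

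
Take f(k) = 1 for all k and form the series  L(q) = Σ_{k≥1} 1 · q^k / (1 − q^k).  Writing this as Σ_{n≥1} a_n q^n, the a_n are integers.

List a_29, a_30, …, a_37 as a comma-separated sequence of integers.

d|29:{1,29}  Σf=1+1=2
[q^30] f(30)=1,f(15)=1,f(10)=1,f(6)=1,f(5)=1,f(3)=1,f(2)=1,f(1)=1 ⇒ 8
q^31  k|31↦f(k): 1:1 31:1  a_31=2
d|32:{32,16,8,4,2,1}  Σf=1+1+1+1+1+1=6
n=33: 33·1 11·3 3·11 1·33  f→[1+1+1+1]=4
n=34: 34·1 17·2 2·17 1·34  f→[1+1+1+1]=4
q^35  k|35↦f(k): 35:1 7:1 5:1 1:1  a_35=4
d|36:{36,18,12,9,6,4,3,2,1}  Σf=1+1+1+1+1+1+1+1+1=9
q^37  k|37↦f(k): 37:1 1:1  a_37=2

2, 8, 2, 6, 4, 4, 4, 9, 2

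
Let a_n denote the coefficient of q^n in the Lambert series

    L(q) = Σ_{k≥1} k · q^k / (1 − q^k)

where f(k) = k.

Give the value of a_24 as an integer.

q^24  k|24↦f(k): 24:24 12:12 8:8 6:6 4:4 3:3 2:2 1:1  a_24=60

a_24 = 60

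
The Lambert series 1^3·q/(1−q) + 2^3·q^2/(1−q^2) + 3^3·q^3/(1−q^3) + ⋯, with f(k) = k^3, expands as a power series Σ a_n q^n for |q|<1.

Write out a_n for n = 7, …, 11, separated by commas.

344, 585, 757, 1134, 1332

q^7  k|7↦f(k): 7:343 1:1  a_7=344
n=8: 8·1 4·2 2·4 1·8  f→[512+64+8+1]=585
[q^9] f(9)=729,f(3)=27,f(1)=1 ⇒ 757
[q^10] f(1)=1,f(2)=8,f(5)=125,f(10)=1000 ⇒ 1134
d|11:{1,11}  Σf=1+1331=1332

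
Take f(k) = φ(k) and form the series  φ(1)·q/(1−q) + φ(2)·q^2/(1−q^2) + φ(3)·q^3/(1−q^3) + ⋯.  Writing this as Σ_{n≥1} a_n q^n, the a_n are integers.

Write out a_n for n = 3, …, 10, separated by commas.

[q^3] φ(3)=2,φ(1)=1 ⇒ 3
d|4:{1,2,4}  Σφ=1+1+2=4
[q^5] φ(5)=4,φ(1)=1 ⇒ 5
[q^6] φ(1)=1,φ(2)=1,φ(3)=2,φ(6)=2 ⇒ 6
q^7  k|7↦φ(k): 1:1 7:6  a_7=7
d|8:{8,4,2,1}  Σφ=4+2+1+1=8
[q^9] φ(9)=6,φ(3)=2,φ(1)=1 ⇒ 9
n=10: 10·1 5·2 2·5 1·10  φ→[4+4+1+1]=10

3, 4, 5, 6, 7, 8, 9, 10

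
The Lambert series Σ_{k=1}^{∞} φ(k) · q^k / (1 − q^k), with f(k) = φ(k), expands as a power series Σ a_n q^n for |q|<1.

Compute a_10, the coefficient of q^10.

q^10  k|10↦φ(k): 1:1 2:1 5:4 10:4  a_10=10

a_10 = 10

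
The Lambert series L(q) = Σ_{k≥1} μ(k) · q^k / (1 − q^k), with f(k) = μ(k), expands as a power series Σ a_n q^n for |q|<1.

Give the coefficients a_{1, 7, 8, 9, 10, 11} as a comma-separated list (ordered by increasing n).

d|1:{1}  Σμ=1=1
d|7:{7,1}  Σμ=(-1)+1=0
q^8  k|8↦μ(k): 1:1 2:-1 4:0 8:0  a_8=0
n=9: 9·1 3·3 1·9  μ→[0+(-1)+1]=0
n=10: 1·10 2·5 5·2 10·1  μ→[1+(-1)+(-1)+1]=0
[q^11] μ(1)=1,μ(11)=-1 ⇒ 0

1, 0, 0, 0, 0, 0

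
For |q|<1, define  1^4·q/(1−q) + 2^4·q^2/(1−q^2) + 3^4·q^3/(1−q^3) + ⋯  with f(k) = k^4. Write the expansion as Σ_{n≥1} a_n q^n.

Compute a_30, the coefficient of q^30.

[q^30] f(30)=810000,f(15)=50625,f(10)=10000,f(6)=1296,f(5)=625,f(3)=81,f(2)=16,f(1)=1 ⇒ 872644

a_30 = 872644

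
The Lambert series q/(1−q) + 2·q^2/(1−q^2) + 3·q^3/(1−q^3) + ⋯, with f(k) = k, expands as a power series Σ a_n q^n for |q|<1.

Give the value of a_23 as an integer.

[q^23] f(1)=1,f(23)=23 ⇒ 24

a_23 = 24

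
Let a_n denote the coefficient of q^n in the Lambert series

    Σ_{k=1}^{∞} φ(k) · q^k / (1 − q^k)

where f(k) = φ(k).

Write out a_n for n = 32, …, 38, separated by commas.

[q^32] φ(32)=16,φ(16)=8,φ(8)=4,φ(4)=2,φ(2)=1,φ(1)=1 ⇒ 32
d|33:{1,3,11,33}  Σφ=1+2+10+20=33
n=34: 34·1 17·2 2·17 1·34  φ→[16+16+1+1]=34
n=35: 1·35 5·7 7·5 35·1  φ→[1+4+6+24]=35
n=36: 1·36 2·18 3·12 4·9 6·6 9·4 12·3 18·2 36·1  φ→[1+1+2+2+2+6+4+6+12]=36
q^37  k|37↦φ(k): 37:36 1:1  a_37=37
d|38:{38,19,2,1}  Σφ=18+18+1+1=38

32, 33, 34, 35, 36, 37, 38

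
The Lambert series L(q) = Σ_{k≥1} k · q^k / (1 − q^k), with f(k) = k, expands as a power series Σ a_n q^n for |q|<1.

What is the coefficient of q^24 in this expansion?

a_24 = 60

[q^24] f(24)=24,f(12)=12,f(8)=8,f(6)=6,f(4)=4,f(3)=3,f(2)=2,f(1)=1 ⇒ 60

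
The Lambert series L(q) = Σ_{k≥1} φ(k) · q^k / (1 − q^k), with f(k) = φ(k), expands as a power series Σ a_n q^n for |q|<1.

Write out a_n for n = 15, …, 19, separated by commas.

[q^15] φ(1)=1,φ(3)=2,φ(5)=4,φ(15)=8 ⇒ 15
q^16  k|16↦φ(k): 1:1 2:1 4:2 8:4 16:8  a_16=16
n=17: 1·17 17·1  φ→[1+16]=17
[q^18] φ(1)=1,φ(2)=1,φ(3)=2,φ(6)=2,φ(9)=6,φ(18)=6 ⇒ 18
q^19  k|19↦φ(k): 19:18 1:1  a_19=19

15, 16, 17, 18, 19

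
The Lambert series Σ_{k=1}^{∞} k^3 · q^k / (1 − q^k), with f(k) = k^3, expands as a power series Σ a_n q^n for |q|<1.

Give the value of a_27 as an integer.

n=27: 27·1 9·3 3·9 1·27  f→[19683+729+27+1]=20440

a_27 = 20440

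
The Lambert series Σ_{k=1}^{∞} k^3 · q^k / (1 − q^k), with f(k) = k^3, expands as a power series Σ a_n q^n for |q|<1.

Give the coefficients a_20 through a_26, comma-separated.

n=20: 1·20 2·10 4·5 5·4 10·2 20·1  f→[1+8+64+125+1000+8000]=9198
q^21  k|21↦f(k): 21:9261 7:343 3:27 1:1  a_21=9632
q^22  k|22↦f(k): 1:1 2:8 11:1331 22:10648  a_22=11988
n=23: 1·23 23·1  f→[1+12167]=12168
q^24  k|24↦f(k): 1:1 2:8 3:27 4:64 6:216 8:512 12:1728 24:13824  a_24=16380
d|25:{25,5,1}  Σf=15625+125+1=15751
q^26  k|26↦f(k): 26:17576 13:2197 2:8 1:1  a_26=19782

9198, 9632, 11988, 12168, 16380, 15751, 19782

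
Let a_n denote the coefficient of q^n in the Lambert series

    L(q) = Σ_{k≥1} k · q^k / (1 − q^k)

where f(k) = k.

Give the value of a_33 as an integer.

a_33 = 48

d|33:{33,11,3,1}  Σf=33+11+3+1=48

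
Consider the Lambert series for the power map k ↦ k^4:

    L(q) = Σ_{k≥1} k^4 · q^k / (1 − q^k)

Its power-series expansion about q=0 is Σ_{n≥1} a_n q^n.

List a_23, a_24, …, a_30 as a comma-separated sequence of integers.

q^23  k|23↦f(k): 1:1 23:279841  a_23=279842
n=24: 1·24 2·12 3·8 4·6 6·4 8·3 12·2 24·1  f→[1+16+81+256+1296+4096+20736+331776]=358258
n=25: 25·1 5·5 1·25  f→[390625+625+1]=391251
[q^26] f(1)=1,f(2)=16,f(13)=28561,f(26)=456976 ⇒ 485554
[q^27] f(27)=531441,f(9)=6561,f(3)=81,f(1)=1 ⇒ 538084
[q^28] f(1)=1,f(2)=16,f(4)=256,f(7)=2401,f(14)=38416,f(28)=614656 ⇒ 655746
q^29  k|29↦f(k): 1:1 29:707281  a_29=707282
d|30:{30,15,10,6,5,3,2,1}  Σf=810000+50625+10000+1296+625+81+16+1=872644

279842, 358258, 391251, 485554, 538084, 655746, 707282, 872644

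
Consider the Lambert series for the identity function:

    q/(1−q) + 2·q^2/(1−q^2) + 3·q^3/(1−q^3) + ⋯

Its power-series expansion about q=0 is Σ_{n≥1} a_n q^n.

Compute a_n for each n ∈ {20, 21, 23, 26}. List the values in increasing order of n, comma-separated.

42, 32, 24, 42

q^20  k|20↦f(k): 1:1 2:2 4:4 5:5 10:10 20:20  a_20=42
[q^21] f(1)=1,f(3)=3,f(7)=7,f(21)=21 ⇒ 32
d|23:{23,1}  Σf=23+1=24
[q^26] f(1)=1,f(2)=2,f(13)=13,f(26)=26 ⇒ 42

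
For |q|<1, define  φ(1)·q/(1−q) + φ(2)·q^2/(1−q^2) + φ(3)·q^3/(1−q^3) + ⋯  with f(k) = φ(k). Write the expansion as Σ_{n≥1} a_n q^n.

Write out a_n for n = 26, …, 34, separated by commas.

q^26  k|26↦φ(k): 1:1 2:1 13:12 26:12  a_26=26
d|27:{27,9,3,1}  Σφ=18+6+2+1=27
[q^28] φ(28)=12,φ(14)=6,φ(7)=6,φ(4)=2,φ(2)=1,φ(1)=1 ⇒ 28
d|29:{1,29}  Σφ=1+28=29
d|30:{30,15,10,6,5,3,2,1}  Σφ=8+8+4+2+4+2+1+1=30
d|31:{1,31}  Σφ=1+30=31
d|32:{32,16,8,4,2,1}  Σφ=16+8+4+2+1+1=32
[q^33] φ(1)=1,φ(3)=2,φ(11)=10,φ(33)=20 ⇒ 33
[q^34] φ(34)=16,φ(17)=16,φ(2)=1,φ(1)=1 ⇒ 34

26, 27, 28, 29, 30, 31, 32, 33, 34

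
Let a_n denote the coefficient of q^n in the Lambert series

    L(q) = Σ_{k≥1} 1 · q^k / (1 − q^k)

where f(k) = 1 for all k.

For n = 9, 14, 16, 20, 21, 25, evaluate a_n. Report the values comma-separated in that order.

[q^9] f(9)=1,f(3)=1,f(1)=1 ⇒ 3
n=14: 14·1 7·2 2·7 1·14  f→[1+1+1+1]=4
[q^16] f(1)=1,f(2)=1,f(4)=1,f(8)=1,f(16)=1 ⇒ 5
n=20: 1·20 2·10 4·5 5·4 10·2 20·1  f→[1+1+1+1+1+1]=6
[q^21] f(1)=1,f(3)=1,f(7)=1,f(21)=1 ⇒ 4
n=25: 1·25 5·5 25·1  f→[1+1+1]=3

3, 4, 5, 6, 4, 3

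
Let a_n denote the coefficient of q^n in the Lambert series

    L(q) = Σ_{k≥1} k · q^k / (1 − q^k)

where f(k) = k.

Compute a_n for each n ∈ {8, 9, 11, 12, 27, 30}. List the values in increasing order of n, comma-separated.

15, 13, 12, 28, 40, 72

d|8:{8,4,2,1}  Σf=8+4+2+1=15
q^9  k|9↦f(k): 1:1 3:3 9:9  a_9=13
[q^11] f(11)=11,f(1)=1 ⇒ 12
[q^12] f(12)=12,f(6)=6,f(4)=4,f(3)=3,f(2)=2,f(1)=1 ⇒ 28
q^27  k|27↦f(k): 1:1 3:3 9:9 27:27  a_27=40
d|30:{30,15,10,6,5,3,2,1}  Σf=30+15+10+6+5+3+2+1=72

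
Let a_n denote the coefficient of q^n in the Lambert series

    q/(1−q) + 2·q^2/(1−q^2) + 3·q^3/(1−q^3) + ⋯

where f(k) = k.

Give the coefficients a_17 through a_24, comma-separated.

q^17  k|17↦f(k): 1:1 17:17  a_17=18
[q^18] f(1)=1,f(2)=2,f(3)=3,f(6)=6,f(9)=9,f(18)=18 ⇒ 39
[q^19] f(19)=19,f(1)=1 ⇒ 20
[q^20] f(20)=20,f(10)=10,f(5)=5,f(4)=4,f(2)=2,f(1)=1 ⇒ 42
n=21: 1·21 3·7 7·3 21·1  f→[1+3+7+21]=32
n=22: 1·22 2·11 11·2 22·1  f→[1+2+11+22]=36
q^23  k|23↦f(k): 1:1 23:23  a_23=24
[q^24] f(1)=1,f(2)=2,f(3)=3,f(4)=4,f(6)=6,f(8)=8,f(12)=12,f(24)=24 ⇒ 60

18, 39, 20, 42, 32, 36, 24, 60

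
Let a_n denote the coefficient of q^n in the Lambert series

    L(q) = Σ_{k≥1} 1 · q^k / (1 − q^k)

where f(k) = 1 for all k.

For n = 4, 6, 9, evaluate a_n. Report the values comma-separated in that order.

d|4:{4,2,1}  Σf=1+1+1=3
n=6: 1·6 2·3 3·2 6·1  f→[1+1+1+1]=4
[q^9] f(9)=1,f(3)=1,f(1)=1 ⇒ 3

3, 4, 3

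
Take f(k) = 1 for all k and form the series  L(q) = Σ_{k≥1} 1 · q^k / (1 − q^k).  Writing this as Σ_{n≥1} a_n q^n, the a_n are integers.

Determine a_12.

a_12 = 6

n=12: 12·1 6·2 4·3 3·4 2·6 1·12  f→[1+1+1+1+1+1]=6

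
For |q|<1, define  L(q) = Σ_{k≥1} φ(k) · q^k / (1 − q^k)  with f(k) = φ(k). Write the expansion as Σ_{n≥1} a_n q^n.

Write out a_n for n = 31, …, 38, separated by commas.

d|31:{31,1}  Σφ=30+1=31
q^32  k|32↦φ(k): 1:1 2:1 4:2 8:4 16:8 32:16  a_32=32
[q^33] φ(33)=20,φ(11)=10,φ(3)=2,φ(1)=1 ⇒ 33
[q^34] φ(1)=1,φ(2)=1,φ(17)=16,φ(34)=16 ⇒ 34
q^35  k|35↦φ(k): 1:1 5:4 7:6 35:24  a_35=35
q^36  k|36↦φ(k): 1:1 2:1 3:2 4:2 6:2 9:6 12:4 18:6 36:12  a_36=36
n=37: 1·37 37·1  φ→[1+36]=37
d|38:{38,19,2,1}  Σφ=18+18+1+1=38

31, 32, 33, 34, 35, 36, 37, 38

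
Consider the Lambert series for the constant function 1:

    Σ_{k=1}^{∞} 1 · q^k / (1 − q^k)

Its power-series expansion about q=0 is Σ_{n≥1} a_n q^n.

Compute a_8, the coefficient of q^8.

[q^8] f(8)=1,f(4)=1,f(2)=1,f(1)=1 ⇒ 4

a_8 = 4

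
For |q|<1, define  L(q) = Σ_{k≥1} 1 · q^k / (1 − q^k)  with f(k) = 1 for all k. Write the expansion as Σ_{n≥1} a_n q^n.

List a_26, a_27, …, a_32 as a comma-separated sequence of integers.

d|26:{26,13,2,1}  Σf=1+1+1+1=4
d|27:{1,3,9,27}  Σf=1+1+1+1=4
q^28  k|28↦f(k): 1:1 2:1 4:1 7:1 14:1 28:1  a_28=6
q^29  k|29↦f(k): 1:1 29:1  a_29=2
n=30: 1·30 2·15 3·10 5·6 6·5 10·3 15·2 30·1  f→[1+1+1+1+1+1+1+1]=8
n=31: 1·31 31·1  f→[1+1]=2
d|32:{32,16,8,4,2,1}  Σf=1+1+1+1+1+1=6

4, 4, 6, 2, 8, 2, 6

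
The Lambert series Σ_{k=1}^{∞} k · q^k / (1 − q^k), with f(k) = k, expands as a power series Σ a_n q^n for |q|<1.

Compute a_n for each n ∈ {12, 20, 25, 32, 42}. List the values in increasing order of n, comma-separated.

28, 42, 31, 63, 96

q^12  k|12↦f(k): 12:12 6:6 4:4 3:3 2:2 1:1  a_12=28
d|20:{20,10,5,4,2,1}  Σf=20+10+5+4+2+1=42
[q^25] f(25)=25,f(5)=5,f(1)=1 ⇒ 31
q^32  k|32↦f(k): 32:32 16:16 8:8 4:4 2:2 1:1  a_32=63
[q^42] f(42)=42,f(21)=21,f(14)=14,f(7)=7,f(6)=6,f(3)=3,f(2)=2,f(1)=1 ⇒ 96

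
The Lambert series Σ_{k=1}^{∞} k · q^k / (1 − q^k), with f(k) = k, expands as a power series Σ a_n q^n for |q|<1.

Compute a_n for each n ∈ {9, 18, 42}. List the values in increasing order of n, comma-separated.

13, 39, 96

d|9:{9,3,1}  Σf=9+3+1=13
n=18: 1·18 2·9 3·6 6·3 9·2 18·1  f→[1+2+3+6+9+18]=39
q^42  k|42↦f(k): 1:1 2:2 3:3 6:6 7:7 14:14 21:21 42:42  a_42=96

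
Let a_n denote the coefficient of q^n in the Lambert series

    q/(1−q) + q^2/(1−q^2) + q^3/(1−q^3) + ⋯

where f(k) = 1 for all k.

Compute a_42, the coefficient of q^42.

q^42  k|42↦f(k): 1:1 2:1 3:1 6:1 7:1 14:1 21:1 42:1  a_42=8

a_42 = 8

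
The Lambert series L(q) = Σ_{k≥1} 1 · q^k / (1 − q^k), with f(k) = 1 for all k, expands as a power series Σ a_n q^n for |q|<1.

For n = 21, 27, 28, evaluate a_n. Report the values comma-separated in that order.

q^21  k|21↦f(k): 1:1 3:1 7:1 21:1  a_21=4
[q^27] f(27)=1,f(9)=1,f(3)=1,f(1)=1 ⇒ 4
n=28: 28·1 14·2 7·4 4·7 2·14 1·28  f→[1+1+1+1+1+1]=6

4, 4, 6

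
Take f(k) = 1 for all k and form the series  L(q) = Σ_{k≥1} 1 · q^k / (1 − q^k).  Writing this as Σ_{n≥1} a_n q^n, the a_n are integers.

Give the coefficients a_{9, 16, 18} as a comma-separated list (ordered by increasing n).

3, 5, 6

[q^9] f(9)=1,f(3)=1,f(1)=1 ⇒ 3
d|16:{16,8,4,2,1}  Σf=1+1+1+1+1=5
q^18  k|18↦f(k): 18:1 9:1 6:1 3:1 2:1 1:1  a_18=6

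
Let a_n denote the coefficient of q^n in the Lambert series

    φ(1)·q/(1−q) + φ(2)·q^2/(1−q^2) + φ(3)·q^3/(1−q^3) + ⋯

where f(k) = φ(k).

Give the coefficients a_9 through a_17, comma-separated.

d|9:{9,3,1}  Σφ=6+2+1=9
[q^10] φ(1)=1,φ(2)=1,φ(5)=4,φ(10)=4 ⇒ 10
q^11  k|11↦φ(k): 1:1 11:10  a_11=11
[q^12] φ(1)=1,φ(2)=1,φ(3)=2,φ(4)=2,φ(6)=2,φ(12)=4 ⇒ 12
n=13: 13·1 1·13  φ→[12+1]=13
d|14:{14,7,2,1}  Σφ=6+6+1+1=14
n=15: 1·15 3·5 5·3 15·1  φ→[1+2+4+8]=15
n=16: 16·1 8·2 4·4 2·8 1·16  φ→[8+4+2+1+1]=16
d|17:{1,17}  Σφ=1+16=17

9, 10, 11, 12, 13, 14, 15, 16, 17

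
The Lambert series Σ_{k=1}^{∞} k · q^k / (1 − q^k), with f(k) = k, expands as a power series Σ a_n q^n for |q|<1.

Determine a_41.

a_41 = 42

[q^41] f(1)=1,f(41)=41 ⇒ 42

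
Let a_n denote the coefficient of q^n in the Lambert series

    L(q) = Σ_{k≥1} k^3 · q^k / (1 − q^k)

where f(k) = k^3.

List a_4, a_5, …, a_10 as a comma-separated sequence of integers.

q^4  k|4↦f(k): 4:64 2:8 1:1  a_4=73
d|5:{5,1}  Σf=125+1=126
d|6:{6,3,2,1}  Σf=216+27+8+1=252
d|7:{1,7}  Σf=1+343=344
n=8: 8·1 4·2 2·4 1·8  f→[512+64+8+1]=585
q^9  k|9↦f(k): 1:1 3:27 9:729  a_9=757
[q^10] f(10)=1000,f(5)=125,f(2)=8,f(1)=1 ⇒ 1134

73, 126, 252, 344, 585, 757, 1134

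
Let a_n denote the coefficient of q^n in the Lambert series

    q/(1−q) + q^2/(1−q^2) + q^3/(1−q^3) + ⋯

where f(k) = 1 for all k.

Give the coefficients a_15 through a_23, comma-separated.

d|15:{1,3,5,15}  Σf=1+1+1+1=4
q^16  k|16↦f(k): 16:1 8:1 4:1 2:1 1:1  a_16=5
d|17:{17,1}  Σf=1+1=2
d|18:{1,2,3,6,9,18}  Σf=1+1+1+1+1+1=6
d|19:{19,1}  Σf=1+1=2
d|20:{1,2,4,5,10,20}  Σf=1+1+1+1+1+1=6
d|21:{21,7,3,1}  Σf=1+1+1+1=4
d|22:{22,11,2,1}  Σf=1+1+1+1=4
d|23:{23,1}  Σf=1+1=2

4, 5, 2, 6, 2, 6, 4, 4, 2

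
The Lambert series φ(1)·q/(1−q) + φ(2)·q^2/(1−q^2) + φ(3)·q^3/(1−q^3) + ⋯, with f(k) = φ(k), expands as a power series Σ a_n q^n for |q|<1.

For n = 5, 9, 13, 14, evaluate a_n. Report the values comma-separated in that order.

n=5: 1·5 5·1  φ→[1+4]=5
d|9:{1,3,9}  Σφ=1+2+6=9
q^13  k|13↦φ(k): 1:1 13:12  a_13=13
[q^14] φ(1)=1,φ(2)=1,φ(7)=6,φ(14)=6 ⇒ 14

5, 9, 13, 14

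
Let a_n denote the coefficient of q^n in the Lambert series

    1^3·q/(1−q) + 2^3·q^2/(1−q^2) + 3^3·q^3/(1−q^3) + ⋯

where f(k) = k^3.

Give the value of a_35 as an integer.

[q^35] f(1)=1,f(5)=125,f(7)=343,f(35)=42875 ⇒ 43344

a_35 = 43344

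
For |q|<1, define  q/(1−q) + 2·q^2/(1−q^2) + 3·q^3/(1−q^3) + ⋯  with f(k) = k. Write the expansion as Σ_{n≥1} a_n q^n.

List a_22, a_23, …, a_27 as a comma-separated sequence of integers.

36, 24, 60, 31, 42, 40

q^22  k|22↦f(k): 1:1 2:2 11:11 22:22  a_22=36
d|23:{23,1}  Σf=23+1=24
q^24  k|24↦f(k): 24:24 12:12 8:8 6:6 4:4 3:3 2:2 1:1  a_24=60
d|25:{1,5,25}  Σf=1+5+25=31
q^26  k|26↦f(k): 1:1 2:2 13:13 26:26  a_26=42
q^27  k|27↦f(k): 1:1 3:3 9:9 27:27  a_27=40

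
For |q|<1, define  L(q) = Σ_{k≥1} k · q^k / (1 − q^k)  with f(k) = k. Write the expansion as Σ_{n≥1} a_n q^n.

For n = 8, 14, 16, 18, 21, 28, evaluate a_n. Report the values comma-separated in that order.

q^8  k|8↦f(k): 8:8 4:4 2:2 1:1  a_8=15
q^14  k|14↦f(k): 1:1 2:2 7:7 14:14  a_14=24
[q^16] f(1)=1,f(2)=2,f(4)=4,f(8)=8,f(16)=16 ⇒ 31
n=18: 18·1 9·2 6·3 3·6 2·9 1·18  f→[18+9+6+3+2+1]=39
n=21: 21·1 7·3 3·7 1·21  f→[21+7+3+1]=32
d|28:{1,2,4,7,14,28}  Σf=1+2+4+7+14+28=56

15, 24, 31, 39, 32, 56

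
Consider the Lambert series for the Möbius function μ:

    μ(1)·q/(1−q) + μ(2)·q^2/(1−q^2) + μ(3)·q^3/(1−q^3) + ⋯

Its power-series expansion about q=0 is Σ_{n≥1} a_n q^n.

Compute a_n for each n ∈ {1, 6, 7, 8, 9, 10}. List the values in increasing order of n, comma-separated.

1, 0, 0, 0, 0, 0

d|1:{1}  Σμ=1=1
n=6: 1·6 2·3 3·2 6·1  μ→[1+(-1)+(-1)+1]=0
[q^7] μ(1)=1,μ(7)=-1 ⇒ 0
[q^8] μ(8)=0,μ(4)=0,μ(2)=-1,μ(1)=1 ⇒ 0
q^9  k|9↦μ(k): 9:0 3:-1 1:1  a_9=0
[q^10] μ(1)=1,μ(2)=-1,μ(5)=-1,μ(10)=1 ⇒ 0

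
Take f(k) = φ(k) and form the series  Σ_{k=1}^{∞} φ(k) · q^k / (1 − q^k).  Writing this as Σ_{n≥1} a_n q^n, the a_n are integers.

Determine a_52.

d|52:{1,2,4,13,26,52}  Σφ=1+1+2+12+12+24=52

a_52 = 52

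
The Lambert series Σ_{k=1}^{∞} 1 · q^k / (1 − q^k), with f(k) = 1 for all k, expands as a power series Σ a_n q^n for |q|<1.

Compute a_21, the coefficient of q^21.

a_21 = 4

[q^21] f(1)=1,f(3)=1,f(7)=1,f(21)=1 ⇒ 4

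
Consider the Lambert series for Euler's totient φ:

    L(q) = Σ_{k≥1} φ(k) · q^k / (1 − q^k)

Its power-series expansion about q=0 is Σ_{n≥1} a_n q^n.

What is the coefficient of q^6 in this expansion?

d|6:{6,3,2,1}  Σφ=2+2+1+1=6

a_6 = 6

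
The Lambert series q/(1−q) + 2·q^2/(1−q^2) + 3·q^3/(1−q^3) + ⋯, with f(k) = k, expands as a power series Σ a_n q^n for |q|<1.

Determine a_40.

a_40 = 90

n=40: 40·1 20·2 10·4 8·5 5·8 4·10 2·20 1·40  f→[40+20+10+8+5+4+2+1]=90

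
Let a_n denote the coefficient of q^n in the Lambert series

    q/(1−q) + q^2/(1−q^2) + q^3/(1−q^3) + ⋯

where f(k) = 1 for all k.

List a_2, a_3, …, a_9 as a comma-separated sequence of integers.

2, 2, 3, 2, 4, 2, 4, 3

q^2  k|2↦f(k): 2:1 1:1  a_2=2
q^3  k|3↦f(k): 3:1 1:1  a_3=2
[q^4] f(1)=1,f(2)=1,f(4)=1 ⇒ 3
n=5: 5·1 1·5  f→[1+1]=2
[q^6] f(1)=1,f(2)=1,f(3)=1,f(6)=1 ⇒ 4
n=7: 1·7 7·1  f→[1+1]=2
n=8: 8·1 4·2 2·4 1·8  f→[1+1+1+1]=4
n=9: 1·9 3·3 9·1  f→[1+1+1]=3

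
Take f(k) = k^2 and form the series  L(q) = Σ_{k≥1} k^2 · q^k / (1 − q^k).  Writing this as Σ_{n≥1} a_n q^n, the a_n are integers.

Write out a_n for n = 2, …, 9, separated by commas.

q^2  k|2↦f(k): 2:4 1:1  a_2=5
[q^3] f(1)=1,f(3)=9 ⇒ 10
[q^4] f(4)=16,f(2)=4,f(1)=1 ⇒ 21
n=5: 1·5 5·1  f→[1+25]=26
d|6:{6,3,2,1}  Σf=36+9+4+1=50
n=7: 7·1 1·7  f→[49+1]=50
[q^8] f(1)=1,f(2)=4,f(4)=16,f(8)=64 ⇒ 85
d|9:{9,3,1}  Σf=81+9+1=91

5, 10, 21, 26, 50, 50, 85, 91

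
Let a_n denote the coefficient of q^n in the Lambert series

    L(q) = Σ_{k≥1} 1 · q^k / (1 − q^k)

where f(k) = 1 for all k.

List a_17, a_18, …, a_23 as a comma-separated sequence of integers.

2, 6, 2, 6, 4, 4, 2

n=17: 1·17 17·1  f→[1+1]=2
q^18  k|18↦f(k): 18:1 9:1 6:1 3:1 2:1 1:1  a_18=6
d|19:{1,19}  Σf=1+1=2
d|20:{20,10,5,4,2,1}  Σf=1+1+1+1+1+1=6
q^21  k|21↦f(k): 1:1 3:1 7:1 21:1  a_21=4
n=22: 22·1 11·2 2·11 1·22  f→[1+1+1+1]=4
q^23  k|23↦f(k): 1:1 23:1  a_23=2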